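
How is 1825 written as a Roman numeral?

Convert 1825 to Roman numerals:
  1825 contains 1×1000 (M)
  825 contains 1×500 (D)
  325 contains 3×100 (CCC)
  25 contains 2×10 (XX)
  5 contains 1×5 (V)

MDCCCXXV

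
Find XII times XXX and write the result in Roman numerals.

XII = 12
XXX = 30
12 × 30 = 360

CCCLX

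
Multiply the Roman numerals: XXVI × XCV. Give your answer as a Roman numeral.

XXVI = 26
XCV = 95
26 × 95 = 2470

MMCDLXX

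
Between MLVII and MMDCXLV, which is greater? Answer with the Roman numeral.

MLVII = 1057
MMDCXLV = 2645
2645 is larger

MMDCXLV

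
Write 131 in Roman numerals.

Convert 131 to Roman numerals:
  131 contains 1×100 (C)
  31 contains 3×10 (XXX)
  1 contains 1×1 (I)

CXXXI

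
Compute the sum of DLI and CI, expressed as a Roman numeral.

DLI = 551
CI = 101
551 + 101 = 652

DCLII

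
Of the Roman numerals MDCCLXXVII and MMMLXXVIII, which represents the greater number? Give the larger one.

MDCCLXXVII = 1777
MMMLXXVIII = 3078
3078 is larger

MMMLXXVIII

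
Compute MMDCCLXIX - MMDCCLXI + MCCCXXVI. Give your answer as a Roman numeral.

MMDCCLXIX = 2769, MMDCCLXI = 2761, MCCCXXVI = 1326
2769 - 2761 = 8
8 + 1326 = 1334

MCCCXXXIV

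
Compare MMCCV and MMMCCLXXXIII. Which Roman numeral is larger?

MMCCV = 2205
MMMCCLXXXIII = 3283
3283 is larger

MMMCCLXXXIII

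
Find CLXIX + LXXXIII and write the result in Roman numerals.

CLXIX = 169
LXXXIII = 83
169 + 83 = 252

CCLII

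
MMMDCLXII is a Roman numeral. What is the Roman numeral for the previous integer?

MMMDCLXII = 3662, so the previous integer is 3662 - 1 = 3661

MMMDCLXI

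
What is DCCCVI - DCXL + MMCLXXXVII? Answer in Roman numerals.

DCCCVI = 806, DCXL = 640, MMCLXXXVII = 2187
806 - 640 = 166
166 + 2187 = 2353

MMCCCLIII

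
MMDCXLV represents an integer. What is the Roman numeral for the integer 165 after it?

MMDCXLV = 2645
2645 + 165 = 2810

MMDCCCX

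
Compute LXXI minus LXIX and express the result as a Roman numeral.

LXXI = 71
LXIX = 69
71 - 69 = 2

II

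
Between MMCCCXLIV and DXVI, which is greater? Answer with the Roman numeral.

MMCCCXLIV = 2344
DXVI = 516
2344 is larger

MMCCCXLIV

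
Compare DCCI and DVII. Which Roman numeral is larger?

DCCI = 701
DVII = 507
701 is larger

DCCI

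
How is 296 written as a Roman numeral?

Convert 296 to Roman numerals:
  296 contains 2×100 (CC)
  96 contains 1×90 (XC)
  6 contains 1×5 (V)
  1 contains 1×1 (I)

CCXCVI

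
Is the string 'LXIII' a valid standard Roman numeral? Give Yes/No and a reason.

'LXIII': Check the rules: uses only the symbols I, V, X, L, C, D, M; no symbol is repeated more than three times in a row; V, L and D each appear at most once; no smaller symbol precedes a larger one (values never increase from left to right). Value: L (50) + X (10) + I (1) + I (1) + I (1) = 63. So it is a valid standard Roman numeral.

Yes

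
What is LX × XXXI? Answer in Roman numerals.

LX = 60
XXXI = 31
60 × 31 = 1860

MDCCCLX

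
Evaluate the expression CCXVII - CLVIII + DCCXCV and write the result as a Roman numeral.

CCXVII = 217, CLVIII = 158, DCCXCV = 795
217 - 158 = 59
59 + 795 = 854

DCCCLIV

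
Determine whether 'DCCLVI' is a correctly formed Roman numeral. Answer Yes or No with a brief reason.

'DCCLVI': Check the rules: uses only the symbols I, V, X, L, C, D, M; no symbol is repeated more than three times in a row; V, L and D each appear at most once; no smaller symbol precedes a larger one (values never increase from left to right). Value: D (500) + C (100) + C (100) + L (50) + V (5) + I (1) = 756. So it is a valid standard Roman numeral.

Yes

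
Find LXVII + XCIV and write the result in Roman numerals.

LXVII = 67
XCIV = 94
67 + 94 = 161

CLXI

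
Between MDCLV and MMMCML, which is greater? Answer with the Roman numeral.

MDCLV = 1655
MMMCML = 3950
3950 is larger

MMMCML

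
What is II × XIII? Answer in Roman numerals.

II = 2
XIII = 13
2 × 13 = 26

XXVI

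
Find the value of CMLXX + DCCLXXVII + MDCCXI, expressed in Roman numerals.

CMLXX = 970, DCCLXXVII = 777, MDCCXI = 1711
970 + 777 = 1747
1747 + 1711 = 3458

MMMCDLVIII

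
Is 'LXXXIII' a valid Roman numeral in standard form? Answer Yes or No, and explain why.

'LXXXIII': Check the rules: uses only the symbols I, V, X, L, C, D, M; no symbol is repeated more than three times in a row; V, L and D each appear at most once; no smaller symbol precedes a larger one (values never increase from left to right). Value: L (50) + X (10) + X (10) + X (10) + I (1) + I (1) + I (1) = 83. So it is a valid standard Roman numeral.

Yes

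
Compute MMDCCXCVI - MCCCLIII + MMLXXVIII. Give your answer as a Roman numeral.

MMDCCXCVI = 2796, MCCCLIII = 1353, MMLXXVIII = 2078
2796 - 1353 = 1443
1443 + 2078 = 3521

MMMDXXI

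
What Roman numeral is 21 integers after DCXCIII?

DCXCIII = 693
693 + 21 = 714

DCCXIV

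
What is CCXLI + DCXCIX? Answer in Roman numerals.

CCXLI = 241
DCXCIX = 699
241 + 699 = 940

CMXL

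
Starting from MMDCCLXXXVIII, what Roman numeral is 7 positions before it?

MMDCCLXXXVIII = 2788
2788 - 7 = 2781

MMDCCLXXXI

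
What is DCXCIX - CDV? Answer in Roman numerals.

DCXCIX = 699
CDV = 405
699 - 405 = 294

CCXCIV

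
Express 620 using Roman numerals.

Convert 620 to Roman numerals:
  620 contains 1×500 (D)
  120 contains 1×100 (C)
  20 contains 2×10 (XX)

DCXX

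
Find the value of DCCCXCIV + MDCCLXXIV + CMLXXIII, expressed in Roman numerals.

DCCCXCIV = 894, MDCCLXXIV = 1774, CMLXXIII = 973
894 + 1774 = 2668
2668 + 973 = 3641

MMMDCXLI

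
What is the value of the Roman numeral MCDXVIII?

MCDXVIII: M=1000, CD=400, X=10, V=5, I=1, I=1, I=1
1000 + 400 + 10 + 5 + 1 + 1 + 1 = 1418

1418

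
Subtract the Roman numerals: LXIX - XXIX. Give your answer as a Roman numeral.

LXIX = 69
XXIX = 29
69 - 29 = 40

XL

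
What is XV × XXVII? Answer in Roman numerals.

XV = 15
XXVII = 27
15 × 27 = 405

CDV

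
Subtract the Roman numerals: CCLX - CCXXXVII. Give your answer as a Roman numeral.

CCLX = 260
CCXXXVII = 237
260 - 237 = 23

XXIII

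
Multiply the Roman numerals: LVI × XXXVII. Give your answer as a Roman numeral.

LVI = 56
XXXVII = 37
56 × 37 = 2072

MMLXXII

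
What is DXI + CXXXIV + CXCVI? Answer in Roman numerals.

DXI = 511, CXXXIV = 134, CXCVI = 196
511 + 134 = 645
645 + 196 = 841

DCCCXLI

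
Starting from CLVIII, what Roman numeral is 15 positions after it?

CLVIII = 158
158 + 15 = 173

CLXXIII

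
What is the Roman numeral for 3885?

Convert 3885 to Roman numerals:
  3885 contains 3×1000 (MMM)
  885 contains 1×500 (D)
  385 contains 3×100 (CCC)
  85 contains 1×50 (L)
  35 contains 3×10 (XXX)
  5 contains 1×5 (V)

MMMDCCCLXXXV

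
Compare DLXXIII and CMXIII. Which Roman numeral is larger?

DLXXIII = 573
CMXIII = 913
913 is larger

CMXIII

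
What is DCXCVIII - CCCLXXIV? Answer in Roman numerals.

DCXCVIII = 698
CCCLXXIV = 374
698 - 374 = 324

CCCXXIV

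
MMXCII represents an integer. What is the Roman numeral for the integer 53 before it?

MMXCII = 2092
2092 - 53 = 2039

MMXXXIX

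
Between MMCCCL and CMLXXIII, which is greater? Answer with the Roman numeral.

MMCCCL = 2350
CMLXXIII = 973
2350 is larger

MMCCCL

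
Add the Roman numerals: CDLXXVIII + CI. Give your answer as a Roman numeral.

CDLXXVIII = 478
CI = 101
478 + 101 = 579

DLXXIX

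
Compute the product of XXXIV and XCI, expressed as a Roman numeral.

XXXIV = 34
XCI = 91
34 × 91 = 3094

MMMXCIV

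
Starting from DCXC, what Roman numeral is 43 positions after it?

DCXC = 690
690 + 43 = 733

DCCXXXIII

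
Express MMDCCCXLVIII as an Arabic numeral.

MMDCCCXLVIII: M=1000, M=1000, D=500, C=100, C=100, C=100, XL=40, V=5, I=1, I=1, I=1
1000 + 1000 + 500 + 100 + 100 + 100 + 40 + 5 + 1 + 1 + 1 = 2848

2848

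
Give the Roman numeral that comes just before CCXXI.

CCXXI = 221, so the previous integer is 221 - 1 = 220

CCXX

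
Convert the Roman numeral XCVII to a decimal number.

XCVII: XC=90, V=5, I=1, I=1
90 + 5 + 1 + 1 = 97

97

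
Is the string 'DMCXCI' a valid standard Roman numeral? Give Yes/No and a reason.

'DMCXCI': Invalid subtractive combination: DM

No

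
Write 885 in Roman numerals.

Convert 885 to Roman numerals:
  885 contains 1×500 (D)
  385 contains 3×100 (CCC)
  85 contains 1×50 (L)
  35 contains 3×10 (XXX)
  5 contains 1×5 (V)

DCCCLXXXV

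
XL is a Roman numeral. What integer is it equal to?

XL: XL=40

40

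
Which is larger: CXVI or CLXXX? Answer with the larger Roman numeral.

CXVI = 116
CLXXX = 180
180 is larger

CLXXX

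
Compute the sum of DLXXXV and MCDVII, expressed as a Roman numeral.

DLXXXV = 585
MCDVII = 1407
585 + 1407 = 1992

MCMXCII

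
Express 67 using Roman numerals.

Convert 67 to Roman numerals:
  67 contains 1×50 (L)
  17 contains 1×10 (X)
  7 contains 1×5 (V)
  2 contains 2×1 (II)

LXVII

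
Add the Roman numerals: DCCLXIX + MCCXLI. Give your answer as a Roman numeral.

DCCLXIX = 769
MCCXLI = 1241
769 + 1241 = 2010

MMX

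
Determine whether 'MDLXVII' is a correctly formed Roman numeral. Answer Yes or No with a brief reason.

'MDLXVII': Check the rules: uses only the symbols I, V, X, L, C, D, M; no symbol is repeated more than three times in a row; V, L and D each appear at most once; no smaller symbol precedes a larger one (values never increase from left to right). Value: M (1000) + D (500) + L (50) + X (10) + V (5) + I (1) + I (1) = 1567. So it is a valid standard Roman numeral.

Yes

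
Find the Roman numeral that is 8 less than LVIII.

LVIII = 58
58 - 8 = 50

L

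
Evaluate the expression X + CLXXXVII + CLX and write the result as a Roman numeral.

X = 10, CLXXXVII = 187, CLX = 160
10 + 187 = 197
197 + 160 = 357

CCCLVII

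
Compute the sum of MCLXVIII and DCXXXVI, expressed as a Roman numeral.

MCLXVIII = 1168
DCXXXVI = 636
1168 + 636 = 1804

MDCCCIV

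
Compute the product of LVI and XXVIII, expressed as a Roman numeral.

LVI = 56
XXVIII = 28
56 × 28 = 1568

MDLXVIII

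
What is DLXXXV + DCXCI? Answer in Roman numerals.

DLXXXV = 585
DCXCI = 691
585 + 691 = 1276

MCCLXXVI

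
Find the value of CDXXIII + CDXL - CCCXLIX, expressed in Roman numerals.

CDXXIII = 423, CDXL = 440, CCCXLIX = 349
423 + 440 = 863
863 - 349 = 514

DXIV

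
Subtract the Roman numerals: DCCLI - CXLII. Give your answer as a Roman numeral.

DCCLI = 751
CXLII = 142
751 - 142 = 609

DCIX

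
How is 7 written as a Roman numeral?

Convert 7 to Roman numerals:
  7 contains 1×5 (V)
  2 contains 2×1 (II)

VII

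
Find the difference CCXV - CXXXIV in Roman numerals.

CCXV = 215
CXXXIV = 134
215 - 134 = 81

LXXXI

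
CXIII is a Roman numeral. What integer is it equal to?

CXIII: C=100, X=10, I=1, I=1, I=1
100 + 10 + 1 + 1 + 1 = 113

113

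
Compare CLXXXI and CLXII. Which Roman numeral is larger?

CLXXXI = 181
CLXII = 162
181 is larger

CLXXXI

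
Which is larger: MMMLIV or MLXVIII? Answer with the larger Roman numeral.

MMMLIV = 3054
MLXVIII = 1068
3054 is larger

MMMLIV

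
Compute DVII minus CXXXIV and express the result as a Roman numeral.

DVII = 507
CXXXIV = 134
507 - 134 = 373

CCCLXXIII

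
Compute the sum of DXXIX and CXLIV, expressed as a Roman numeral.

DXXIX = 529
CXLIV = 144
529 + 144 = 673

DCLXXIII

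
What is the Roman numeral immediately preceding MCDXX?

MCDXX = 1420; previous is 1419

MCDXIX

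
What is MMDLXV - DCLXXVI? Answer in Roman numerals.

MMDLXV = 2565
DCLXXVI = 676
2565 - 676 = 1889

MDCCCLXXXIX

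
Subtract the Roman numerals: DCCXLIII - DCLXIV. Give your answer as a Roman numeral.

DCCXLIII = 743
DCLXIV = 664
743 - 664 = 79

LXXIX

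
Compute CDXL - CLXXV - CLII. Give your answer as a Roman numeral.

CDXL = 440, CLXXV = 175, CLII = 152
440 - 175 = 265
265 - 152 = 113

CXIII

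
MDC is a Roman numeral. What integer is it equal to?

MDC: M=1000, D=500, C=100
1000 + 500 + 100 = 1600

1600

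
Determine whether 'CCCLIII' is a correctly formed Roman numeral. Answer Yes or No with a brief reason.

'CCCLIII': Check the rules: uses only the symbols I, V, X, L, C, D, M; no symbol is repeated more than three times in a row; V, L and D each appear at most once; no smaller symbol precedes a larger one (values never increase from left to right). Value: C (100) + C (100) + C (100) + L (50) + I (1) + I (1) + I (1) = 353. So it is a valid standard Roman numeral.

Yes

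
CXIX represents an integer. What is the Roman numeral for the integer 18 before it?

CXIX = 119
119 - 18 = 101

CI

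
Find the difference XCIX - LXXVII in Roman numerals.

XCIX = 99
LXXVII = 77
99 - 77 = 22

XXII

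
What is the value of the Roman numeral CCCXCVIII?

CCCXCVIII: C=100, C=100, C=100, XC=90, V=5, I=1, I=1, I=1
100 + 100 + 100 + 90 + 5 + 1 + 1 + 1 = 398

398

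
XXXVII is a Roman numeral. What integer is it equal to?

XXXVII: X=10, X=10, X=10, V=5, I=1, I=1
10 + 10 + 10 + 5 + 1 + 1 = 37

37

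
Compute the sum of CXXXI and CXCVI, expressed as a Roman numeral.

CXXXI = 131
CXCVI = 196
131 + 196 = 327

CCCXXVII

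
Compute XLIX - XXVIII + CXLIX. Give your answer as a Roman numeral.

XLIX = 49, XXVIII = 28, CXLIX = 149
49 - 28 = 21
21 + 149 = 170

CLXX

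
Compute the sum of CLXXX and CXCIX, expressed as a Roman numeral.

CLXXX = 180
CXCIX = 199
180 + 199 = 379

CCCLXXIX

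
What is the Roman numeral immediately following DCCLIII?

DCCLIII = 753; next is 754

DCCLIV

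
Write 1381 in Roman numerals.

Convert 1381 to Roman numerals:
  1381 contains 1×1000 (M)
  381 contains 3×100 (CCC)
  81 contains 1×50 (L)
  31 contains 3×10 (XXX)
  1 contains 1×1 (I)

MCCCLXXXI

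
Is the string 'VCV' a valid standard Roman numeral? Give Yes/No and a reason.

'VCV': V should not appear more than once

No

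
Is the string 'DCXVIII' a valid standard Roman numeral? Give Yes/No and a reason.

'DCXVIII': Check the rules: uses only the symbols I, V, X, L, C, D, M; no symbol is repeated more than three times in a row; V, L and D each appear at most once; no smaller symbol precedes a larger one (values never increase from left to right). Value: D (500) + C (100) + X (10) + V (5) + I (1) + I (1) + I (1) = 618. So it is a valid standard Roman numeral.

Yes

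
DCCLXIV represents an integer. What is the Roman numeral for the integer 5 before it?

DCCLXIV = 764
764 - 5 = 759

DCCLIX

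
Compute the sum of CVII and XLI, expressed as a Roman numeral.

CVII = 107
XLI = 41
107 + 41 = 148

CXLVIII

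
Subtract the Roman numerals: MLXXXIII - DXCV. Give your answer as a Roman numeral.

MLXXXIII = 1083
DXCV = 595
1083 - 595 = 488

CDLXXXVIII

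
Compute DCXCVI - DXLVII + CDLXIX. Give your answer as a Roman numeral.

DCXCVI = 696, DXLVII = 547, CDLXIX = 469
696 - 547 = 149
149 + 469 = 618

DCXVIII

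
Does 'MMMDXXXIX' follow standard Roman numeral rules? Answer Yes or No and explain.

'MMMDXXXIX': Check the rules: uses only the symbols I, V, X, L, C, D, M; no symbol is repeated more than three times in a row; V, L and D each appear at most once; the only place a smaller symbol precedes a larger one is the allowed subtractive pair IX, the symbol right after such a pair (if any) is smaller than the pair's first symbol, and otherwise the values never increase from left to right. Value: M (1000) + M (1000) + M (1000) + D (500) + X (10) + X (10) + X (10) + IX (9) = 3539. So it is a valid standard Roman numeral.

Yes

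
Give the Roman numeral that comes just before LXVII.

LXVII = 67; previous is 66

LXVI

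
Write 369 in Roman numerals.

Convert 369 to Roman numerals:
  369 contains 3×100 (CCC)
  69 contains 1×50 (L)
  19 contains 1×10 (X)
  9 contains 1×9 (IX)

CCCLXIX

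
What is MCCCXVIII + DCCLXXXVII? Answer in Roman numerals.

MCCCXVIII = 1318
DCCLXXXVII = 787
1318 + 787 = 2105

MMCV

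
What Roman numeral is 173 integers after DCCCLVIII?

DCCCLVIII = 858
858 + 173 = 1031

MXXXI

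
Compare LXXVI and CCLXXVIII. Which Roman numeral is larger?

LXXVI = 76
CCLXXVIII = 278
278 is larger

CCLXXVIII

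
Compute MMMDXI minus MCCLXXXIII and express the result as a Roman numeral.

MMMDXI = 3511
MCCLXXXIII = 1283
3511 - 1283 = 2228

MMCCXXVIII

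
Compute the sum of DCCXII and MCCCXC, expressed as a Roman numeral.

DCCXII = 712
MCCCXC = 1390
712 + 1390 = 2102

MMCII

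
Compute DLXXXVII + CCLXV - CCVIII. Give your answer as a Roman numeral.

DLXXXVII = 587, CCLXV = 265, CCVIII = 208
587 + 265 = 852
852 - 208 = 644

DCXLIV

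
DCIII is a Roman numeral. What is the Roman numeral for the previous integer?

DCIII = 603, so the previous integer is 603 - 1 = 602

DCII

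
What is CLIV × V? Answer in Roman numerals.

CLIV = 154
V = 5
154 × 5 = 770

DCCLXX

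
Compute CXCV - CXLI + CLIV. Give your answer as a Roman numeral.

CXCV = 195, CXLI = 141, CLIV = 154
195 - 141 = 54
54 + 154 = 208

CCVIII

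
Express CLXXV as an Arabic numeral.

CLXXV: C=100, L=50, X=10, X=10, V=5
100 + 50 + 10 + 10 + 5 = 175

175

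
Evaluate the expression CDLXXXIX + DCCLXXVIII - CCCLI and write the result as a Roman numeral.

CDLXXXIX = 489, DCCLXXVIII = 778, CCCLI = 351
489 + 778 = 1267
1267 - 351 = 916

CMXVI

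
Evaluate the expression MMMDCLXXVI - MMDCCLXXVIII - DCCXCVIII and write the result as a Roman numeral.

MMMDCLXXVI = 3676, MMDCCLXXVIII = 2778, DCCXCVIII = 798
3676 - 2778 = 898
898 - 798 = 100

C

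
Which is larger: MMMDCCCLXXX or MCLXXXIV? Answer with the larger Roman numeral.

MMMDCCCLXXX = 3880
MCLXXXIV = 1184
3880 is larger

MMMDCCCLXXX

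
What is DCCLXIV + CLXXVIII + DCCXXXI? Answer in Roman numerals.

DCCLXIV = 764, CLXXVIII = 178, DCCXXXI = 731
764 + 178 = 942
942 + 731 = 1673

MDCLXXIII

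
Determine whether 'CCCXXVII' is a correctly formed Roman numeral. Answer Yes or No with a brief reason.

'CCCXXVII': Check the rules: uses only the symbols I, V, X, L, C, D, M; no symbol is repeated more than three times in a row; V, L and D each appear at most once; no smaller symbol precedes a larger one (values never increase from left to right). Value: C (100) + C (100) + C (100) + X (10) + X (10) + V (5) + I (1) + I (1) = 327. So it is a valid standard Roman numeral.

Yes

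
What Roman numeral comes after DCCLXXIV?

DCCLXXIV = 774, so the next integer is 774 + 1 = 775

DCCLXXV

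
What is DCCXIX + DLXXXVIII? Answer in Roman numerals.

DCCXIX = 719
DLXXXVIII = 588
719 + 588 = 1307

MCCCVII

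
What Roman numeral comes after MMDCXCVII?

MMDCXCVII = 2697; next is 2698

MMDCXCVIII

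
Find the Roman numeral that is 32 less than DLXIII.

DLXIII = 563
563 - 32 = 531

DXXXI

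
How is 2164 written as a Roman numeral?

Convert 2164 to Roman numerals:
  2164 contains 2×1000 (MM)
  164 contains 1×100 (C)
  64 contains 1×50 (L)
  14 contains 1×10 (X)
  4 contains 1×4 (IV)

MMCLXIV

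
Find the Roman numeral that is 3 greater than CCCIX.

CCCIX = 309
309 + 3 = 312

CCCXII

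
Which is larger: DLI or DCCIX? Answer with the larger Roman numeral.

DLI = 551
DCCIX = 709
709 is larger

DCCIX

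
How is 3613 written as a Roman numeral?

Convert 3613 to Roman numerals:
  3613 contains 3×1000 (MMM)
  613 contains 1×500 (D)
  113 contains 1×100 (C)
  13 contains 1×10 (X)
  3 contains 3×1 (III)

MMMDCXIII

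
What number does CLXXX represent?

CLXXX: C=100, L=50, X=10, X=10, X=10
100 + 50 + 10 + 10 + 10 = 180

180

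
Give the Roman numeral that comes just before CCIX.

CCIX = 209, so the previous integer is 209 - 1 = 208

CCVIII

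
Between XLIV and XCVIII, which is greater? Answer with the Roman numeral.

XLIV = 44
XCVIII = 98
98 is larger

XCVIII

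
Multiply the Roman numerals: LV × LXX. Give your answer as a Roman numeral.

LV = 55
LXX = 70
55 × 70 = 3850

MMMDCCCL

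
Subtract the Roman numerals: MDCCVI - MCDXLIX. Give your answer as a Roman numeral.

MDCCVI = 1706
MCDXLIX = 1449
1706 - 1449 = 257

CCLVII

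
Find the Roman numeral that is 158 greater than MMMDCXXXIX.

MMMDCXXXIX = 3639
3639 + 158 = 3797

MMMDCCXCVII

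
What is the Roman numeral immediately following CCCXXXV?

CCCXXXV = 335, so the next integer is 335 + 1 = 336

CCCXXXVI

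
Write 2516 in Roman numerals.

Convert 2516 to Roman numerals:
  2516 contains 2×1000 (MM)
  516 contains 1×500 (D)
  16 contains 1×10 (X)
  6 contains 1×5 (V)
  1 contains 1×1 (I)

MMDXVI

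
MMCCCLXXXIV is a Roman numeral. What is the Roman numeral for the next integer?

MMCCCLXXXIV = 2384, so the next integer is 2384 + 1 = 2385

MMCCCLXXXV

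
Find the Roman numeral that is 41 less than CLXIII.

CLXIII = 163
163 - 41 = 122

CXXII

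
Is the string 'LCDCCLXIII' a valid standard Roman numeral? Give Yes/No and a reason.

'LCDCCLXIII': L should not appear more than once

No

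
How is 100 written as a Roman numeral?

Convert 100 to Roman numerals:
  100 contains 1×100 (C)

C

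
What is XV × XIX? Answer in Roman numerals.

XV = 15
XIX = 19
15 × 19 = 285

CCLXXXV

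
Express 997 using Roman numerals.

Convert 997 to Roman numerals:
  997 contains 1×900 (CM)
  97 contains 1×90 (XC)
  7 contains 1×5 (V)
  2 contains 2×1 (II)

CMXCVII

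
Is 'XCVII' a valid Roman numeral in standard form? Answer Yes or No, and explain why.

'XCVII': Check the rules: uses only the symbols I, V, X, L, C, D, M; no symbol is repeated more than three times in a row; V, L and D each appear at most once; the only place a smaller symbol precedes a larger one is the allowed subtractive pair XC, the symbol right after such a pair (if any) is smaller than the pair's first symbol, and otherwise the values never increase from left to right. Value: XC (90) + V (5) + I (1) + I (1) = 97. So it is a valid standard Roman numeral.

Yes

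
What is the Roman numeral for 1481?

Convert 1481 to Roman numerals:
  1481 contains 1×1000 (M)
  481 contains 1×400 (CD)
  81 contains 1×50 (L)
  31 contains 3×10 (XXX)
  1 contains 1×1 (I)

MCDLXXXI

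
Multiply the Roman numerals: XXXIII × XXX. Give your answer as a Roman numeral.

XXXIII = 33
XXX = 30
33 × 30 = 990

CMXC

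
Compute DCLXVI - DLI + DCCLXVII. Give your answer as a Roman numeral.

DCLXVI = 666, DLI = 551, DCCLXVII = 767
666 - 551 = 115
115 + 767 = 882

DCCCLXXXII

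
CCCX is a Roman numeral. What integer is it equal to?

CCCX: C=100, C=100, C=100, X=10
100 + 100 + 100 + 10 = 310

310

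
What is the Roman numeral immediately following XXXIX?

XXXIX = 39, so the next integer is 39 + 1 = 40

XL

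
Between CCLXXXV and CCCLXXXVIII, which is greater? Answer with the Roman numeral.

CCLXXXV = 285
CCCLXXXVIII = 388
388 is larger

CCCLXXXVIII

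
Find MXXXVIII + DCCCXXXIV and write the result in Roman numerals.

MXXXVIII = 1038
DCCCXXXIV = 834
1038 + 834 = 1872

MDCCCLXXII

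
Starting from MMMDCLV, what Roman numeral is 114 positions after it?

MMMDCLV = 3655
3655 + 114 = 3769

MMMDCCLXIX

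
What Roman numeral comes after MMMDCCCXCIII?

MMMDCCCXCIII = 3893; next is 3894

MMMDCCCXCIV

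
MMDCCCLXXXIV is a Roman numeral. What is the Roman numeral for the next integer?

MMDCCCLXXXIV = 2884; next is 2885

MMDCCCLXXXV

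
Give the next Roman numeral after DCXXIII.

DCXXIII = 623; next is 624

DCXXIV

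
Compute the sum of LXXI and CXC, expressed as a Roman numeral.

LXXI = 71
CXC = 190
71 + 190 = 261

CCLXI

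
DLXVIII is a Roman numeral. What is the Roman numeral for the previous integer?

DLXVIII = 568, so the previous integer is 568 - 1 = 567

DLXVII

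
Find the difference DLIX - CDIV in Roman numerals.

DLIX = 559
CDIV = 404
559 - 404 = 155

CLV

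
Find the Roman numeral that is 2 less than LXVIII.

LXVIII = 68
68 - 2 = 66

LXVI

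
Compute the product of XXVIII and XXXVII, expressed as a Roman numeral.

XXVIII = 28
XXXVII = 37
28 × 37 = 1036

MXXXVI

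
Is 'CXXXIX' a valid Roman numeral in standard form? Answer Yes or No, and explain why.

'CXXXIX': Check the rules: uses only the symbols I, V, X, L, C, D, M; no symbol is repeated more than three times in a row; V, L and D each appear at most once; the only place a smaller symbol precedes a larger one is the allowed subtractive pair IX, the symbol right after such a pair (if any) is smaller than the pair's first symbol, and otherwise the values never increase from left to right. Value: C (100) + X (10) + X (10) + X (10) + IX (9) = 139. So it is a valid standard Roman numeral.

Yes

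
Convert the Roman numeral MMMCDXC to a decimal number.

MMMCDXC: M=1000, M=1000, M=1000, CD=400, XC=90
1000 + 1000 + 1000 + 400 + 90 = 3490

3490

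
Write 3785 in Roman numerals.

Convert 3785 to Roman numerals:
  3785 contains 3×1000 (MMM)
  785 contains 1×500 (D)
  285 contains 2×100 (CC)
  85 contains 1×50 (L)
  35 contains 3×10 (XXX)
  5 contains 1×5 (V)

MMMDCCLXXXV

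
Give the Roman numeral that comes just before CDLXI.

CDLXI = 461; previous is 460

CDLX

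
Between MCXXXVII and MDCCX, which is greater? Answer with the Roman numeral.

MCXXXVII = 1137
MDCCX = 1710
1710 is larger

MDCCX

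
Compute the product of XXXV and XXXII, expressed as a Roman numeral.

XXXV = 35
XXXII = 32
35 × 32 = 1120

MCXX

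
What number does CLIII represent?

CLIII: C=100, L=50, I=1, I=1, I=1
100 + 50 + 1 + 1 + 1 = 153

153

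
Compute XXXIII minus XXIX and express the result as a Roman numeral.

XXXIII = 33
XXIX = 29
33 - 29 = 4

IV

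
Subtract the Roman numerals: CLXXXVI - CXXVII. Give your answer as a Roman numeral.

CLXXXVI = 186
CXXVII = 127
186 - 127 = 59

LIX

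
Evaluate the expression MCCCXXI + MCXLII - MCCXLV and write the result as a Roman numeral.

MCCCXXI = 1321, MCXLII = 1142, MCCXLV = 1245
1321 + 1142 = 2463
2463 - 1245 = 1218

MCCXVIII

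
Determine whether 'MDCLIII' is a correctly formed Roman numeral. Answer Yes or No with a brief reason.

'MDCLIII': Check the rules: uses only the symbols I, V, X, L, C, D, M; no symbol is repeated more than three times in a row; V, L and D each appear at most once; no smaller symbol precedes a larger one (values never increase from left to right). Value: M (1000) + D (500) + C (100) + L (50) + I (1) + I (1) + I (1) = 1653. So it is a valid standard Roman numeral.

Yes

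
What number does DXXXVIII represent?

DXXXVIII: D=500, X=10, X=10, X=10, V=5, I=1, I=1, I=1
500 + 10 + 10 + 10 + 5 + 1 + 1 + 1 = 538

538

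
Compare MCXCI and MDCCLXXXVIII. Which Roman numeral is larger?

MCXCI = 1191
MDCCLXXXVIII = 1788
1788 is larger

MDCCLXXXVIII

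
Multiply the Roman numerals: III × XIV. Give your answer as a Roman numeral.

III = 3
XIV = 14
3 × 14 = 42

XLII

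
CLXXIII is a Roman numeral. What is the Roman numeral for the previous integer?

CLXXIII = 173; previous is 172

CLXXII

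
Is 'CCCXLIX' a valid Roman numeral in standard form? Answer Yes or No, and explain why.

'CCCXLIX': Check the rules: uses only the symbols I, V, X, L, C, D, M; no symbol is repeated more than three times in a row; V, L and D each appear at most once; the only places a smaller symbol precedes a larger one are the allowed subtractive pairs XL, IX, the symbol right after such a pair (if any) is smaller than the pair's first symbol, and otherwise the values never increase from left to right. Value: C (100) + C (100) + C (100) + XL (40) + IX (9) = 349. So it is a valid standard Roman numeral.

Yes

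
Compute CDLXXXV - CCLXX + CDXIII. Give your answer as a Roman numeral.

CDLXXXV = 485, CCLXX = 270, CDXIII = 413
485 - 270 = 215
215 + 413 = 628

DCXXVIII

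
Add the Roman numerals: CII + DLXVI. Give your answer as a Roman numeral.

CII = 102
DLXVI = 566
102 + 566 = 668

DCLXVIII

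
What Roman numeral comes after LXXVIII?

LXXVIII = 78; next is 79

LXXIX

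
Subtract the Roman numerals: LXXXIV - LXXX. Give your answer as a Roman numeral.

LXXXIV = 84
LXXX = 80
84 - 80 = 4

IV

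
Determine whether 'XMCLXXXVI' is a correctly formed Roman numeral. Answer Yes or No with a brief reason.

'XMCLXXXVI': Invalid subtractive combination: XM

No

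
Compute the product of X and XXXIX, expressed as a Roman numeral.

X = 10
XXXIX = 39
10 × 39 = 390

CCCXC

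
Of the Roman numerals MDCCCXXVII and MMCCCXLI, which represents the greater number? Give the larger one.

MDCCCXXVII = 1827
MMCCCXLI = 2341
2341 is larger

MMCCCXLI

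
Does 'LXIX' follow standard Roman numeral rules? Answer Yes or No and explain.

'LXIX': Check the rules: uses only the symbols I, V, X, L, C, D, M; no symbol is repeated more than three times in a row; V, L and D each appear at most once; the only place a smaller symbol precedes a larger one is the allowed subtractive pair IX, the symbol right after such a pair (if any) is smaller than the pair's first symbol, and otherwise the values never increase from left to right. Value: L (50) + X (10) + IX (9) = 69. So it is a valid standard Roman numeral.

Yes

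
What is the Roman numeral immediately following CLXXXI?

CLXXXI = 181, so the next integer is 181 + 1 = 182

CLXXXII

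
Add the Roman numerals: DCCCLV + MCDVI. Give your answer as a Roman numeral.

DCCCLV = 855
MCDVI = 1406
855 + 1406 = 2261

MMCCLXI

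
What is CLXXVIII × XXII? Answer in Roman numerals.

CLXXVIII = 178
XXII = 22
178 × 22 = 3916

MMMCMXVI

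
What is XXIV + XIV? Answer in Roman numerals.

XXIV = 24
XIV = 14
24 + 14 = 38

XXXVIII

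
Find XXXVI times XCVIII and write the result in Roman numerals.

XXXVI = 36
XCVIII = 98
36 × 98 = 3528

MMMDXXVIII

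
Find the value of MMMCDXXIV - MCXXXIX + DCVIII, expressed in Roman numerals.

MMMCDXXIV = 3424, MCXXXIX = 1139, DCVIII = 608
3424 - 1139 = 2285
2285 + 608 = 2893

MMDCCCXCIII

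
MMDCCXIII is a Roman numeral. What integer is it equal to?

MMDCCXIII: M=1000, M=1000, D=500, C=100, C=100, X=10, I=1, I=1, I=1
1000 + 1000 + 500 + 100 + 100 + 10 + 1 + 1 + 1 = 2713

2713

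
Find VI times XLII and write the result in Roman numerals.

VI = 6
XLII = 42
6 × 42 = 252

CCLII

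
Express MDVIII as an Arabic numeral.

MDVIII: M=1000, D=500, V=5, I=1, I=1, I=1
1000 + 500 + 5 + 1 + 1 + 1 = 1508

1508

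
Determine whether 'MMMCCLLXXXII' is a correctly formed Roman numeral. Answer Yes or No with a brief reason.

'MMMCCLLXXXII': L should not appear more than once

No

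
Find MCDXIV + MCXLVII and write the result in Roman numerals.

MCDXIV = 1414
MCXLVII = 1147
1414 + 1147 = 2561

MMDLXI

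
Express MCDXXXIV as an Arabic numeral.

MCDXXXIV: M=1000, CD=400, X=10, X=10, X=10, IV=4
1000 + 400 + 10 + 10 + 10 + 4 = 1434

1434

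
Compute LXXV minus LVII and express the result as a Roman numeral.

LXXV = 75
LVII = 57
75 - 57 = 18

XVIII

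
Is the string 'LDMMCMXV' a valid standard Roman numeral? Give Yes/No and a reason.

'LDMMCMXV': Invalid subtractive combination: LD

No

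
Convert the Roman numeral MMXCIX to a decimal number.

MMXCIX: M=1000, M=1000, XC=90, IX=9
1000 + 1000 + 90 + 9 = 2099

2099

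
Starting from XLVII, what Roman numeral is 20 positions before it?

XLVII = 47
47 - 20 = 27

XXVII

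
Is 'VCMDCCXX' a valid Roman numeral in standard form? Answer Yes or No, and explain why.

'VCMDCCXX': Invalid subtractive combination: VC

No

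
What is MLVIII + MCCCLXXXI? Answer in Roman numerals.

MLVIII = 1058
MCCCLXXXI = 1381
1058 + 1381 = 2439

MMCDXXXIX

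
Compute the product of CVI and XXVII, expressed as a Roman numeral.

CVI = 106
XXVII = 27
106 × 27 = 2862

MMDCCCLXII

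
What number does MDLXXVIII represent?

MDLXXVIII: M=1000, D=500, L=50, X=10, X=10, V=5, I=1, I=1, I=1
1000 + 500 + 50 + 10 + 10 + 5 + 1 + 1 + 1 = 1578

1578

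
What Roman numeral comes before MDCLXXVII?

MDCLXXVII = 1677; previous is 1676

MDCLXXVI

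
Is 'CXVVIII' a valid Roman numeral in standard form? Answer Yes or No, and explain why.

'CXVVIII': V should not appear more than once

No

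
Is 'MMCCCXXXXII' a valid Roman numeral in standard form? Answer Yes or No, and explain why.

'MMCCCXXXXII': More than 3 consecutive X's

No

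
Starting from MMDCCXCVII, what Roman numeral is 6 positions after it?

MMDCCXCVII = 2797
2797 + 6 = 2803

MMDCCCIII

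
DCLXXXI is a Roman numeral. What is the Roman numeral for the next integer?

DCLXXXI = 681, so the next integer is 681 + 1 = 682

DCLXXXII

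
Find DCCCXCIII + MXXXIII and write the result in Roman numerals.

DCCCXCIII = 893
MXXXIII = 1033
893 + 1033 = 1926

MCMXXVI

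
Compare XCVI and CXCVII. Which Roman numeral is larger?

XCVI = 96
CXCVII = 197
197 is larger

CXCVII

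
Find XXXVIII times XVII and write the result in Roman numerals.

XXXVIII = 38
XVII = 17
38 × 17 = 646

DCXLVI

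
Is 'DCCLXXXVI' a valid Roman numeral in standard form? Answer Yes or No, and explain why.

'DCCLXXXVI': Check the rules: uses only the symbols I, V, X, L, C, D, M; no symbol is repeated more than three times in a row; V, L and D each appear at most once; no smaller symbol precedes a larger one (values never increase from left to right). Value: D (500) + C (100) + C (100) + L (50) + X (10) + X (10) + X (10) + V (5) + I (1) = 786. So it is a valid standard Roman numeral.

Yes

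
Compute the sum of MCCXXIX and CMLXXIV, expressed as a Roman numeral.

MCCXXIX = 1229
CMLXXIV = 974
1229 + 974 = 2203

MMCCIII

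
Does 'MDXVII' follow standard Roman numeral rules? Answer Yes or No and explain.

'MDXVII': Check the rules: uses only the symbols I, V, X, L, C, D, M; no symbol is repeated more than three times in a row; V, L and D each appear at most once; no smaller symbol precedes a larger one (values never increase from left to right). Value: M (1000) + D (500) + X (10) + V (5) + I (1) + I (1) = 1517. So it is a valid standard Roman numeral.

Yes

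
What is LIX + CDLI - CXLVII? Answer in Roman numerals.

LIX = 59, CDLI = 451, CXLVII = 147
59 + 451 = 510
510 - 147 = 363

CCCLXIII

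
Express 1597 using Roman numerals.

Convert 1597 to Roman numerals:
  1597 contains 1×1000 (M)
  597 contains 1×500 (D)
  97 contains 1×90 (XC)
  7 contains 1×5 (V)
  2 contains 2×1 (II)

MDXCVII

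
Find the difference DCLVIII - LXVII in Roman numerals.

DCLVIII = 658
LXVII = 67
658 - 67 = 591

DXCI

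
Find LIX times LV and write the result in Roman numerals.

LIX = 59
LV = 55
59 × 55 = 3245

MMMCCXLV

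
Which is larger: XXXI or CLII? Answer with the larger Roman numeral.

XXXI = 31
CLII = 152
152 is larger

CLII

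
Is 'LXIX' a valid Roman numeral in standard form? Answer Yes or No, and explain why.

'LXIX': Check the rules: uses only the symbols I, V, X, L, C, D, M; no symbol is repeated more than three times in a row; V, L and D each appear at most once; the only place a smaller symbol precedes a larger one is the allowed subtractive pair IX, the symbol right after such a pair (if any) is smaller than the pair's first symbol, and otherwise the values never increase from left to right. Value: L (50) + X (10) + IX (9) = 69. So it is a valid standard Roman numeral.

Yes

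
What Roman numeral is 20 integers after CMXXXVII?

CMXXXVII = 937
937 + 20 = 957

CMLVII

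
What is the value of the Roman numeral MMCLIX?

MMCLIX: M=1000, M=1000, C=100, L=50, IX=9
1000 + 1000 + 100 + 50 + 9 = 2159

2159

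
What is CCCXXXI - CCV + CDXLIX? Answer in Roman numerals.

CCCXXXI = 331, CCV = 205, CDXLIX = 449
331 - 205 = 126
126 + 449 = 575

DLXXV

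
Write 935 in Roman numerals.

Convert 935 to Roman numerals:
  935 contains 1×900 (CM)
  35 contains 3×10 (XXX)
  5 contains 1×5 (V)

CMXXXV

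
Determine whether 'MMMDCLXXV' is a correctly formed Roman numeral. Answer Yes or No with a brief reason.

'MMMDCLXXV': Check the rules: uses only the symbols I, V, X, L, C, D, M; no symbol is repeated more than three times in a row; V, L and D each appear at most once; no smaller symbol precedes a larger one (values never increase from left to right). Value: M (1000) + M (1000) + M (1000) + D (500) + C (100) + L (50) + X (10) + X (10) + V (5) = 3675. So it is a valid standard Roman numeral.

Yes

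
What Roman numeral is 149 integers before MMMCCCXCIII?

MMMCCCXCIII = 3393
3393 - 149 = 3244

MMMCCXLIV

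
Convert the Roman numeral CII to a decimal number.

CII: C=100, I=1, I=1
100 + 1 + 1 = 102

102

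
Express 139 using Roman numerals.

Convert 139 to Roman numerals:
  139 contains 1×100 (C)
  39 contains 3×10 (XXX)
  9 contains 1×9 (IX)

CXXXIX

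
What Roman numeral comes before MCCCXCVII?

MCCCXCVII = 1397, so the previous integer is 1397 - 1 = 1396

MCCCXCVI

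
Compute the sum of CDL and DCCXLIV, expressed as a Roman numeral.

CDL = 450
DCCXLIV = 744
450 + 744 = 1194

MCXCIV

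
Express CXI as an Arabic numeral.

CXI: C=100, X=10, I=1
100 + 10 + 1 = 111

111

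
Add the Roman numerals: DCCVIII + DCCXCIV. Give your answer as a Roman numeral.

DCCVIII = 708
DCCXCIV = 794
708 + 794 = 1502

MDII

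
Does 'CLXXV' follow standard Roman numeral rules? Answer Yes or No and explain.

'CLXXV': Check the rules: uses only the symbols I, V, X, L, C, D, M; no symbol is repeated more than three times in a row; V, L and D each appear at most once; no smaller symbol precedes a larger one (values never increase from left to right). Value: C (100) + L (50) + X (10) + X (10) + V (5) = 175. So it is a valid standard Roman numeral.

Yes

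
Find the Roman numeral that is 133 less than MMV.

MMV = 2005
2005 - 133 = 1872

MDCCCLXXII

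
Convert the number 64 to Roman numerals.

Convert 64 to Roman numerals:
  64 contains 1×50 (L)
  14 contains 1×10 (X)
  4 contains 1×4 (IV)

LXIV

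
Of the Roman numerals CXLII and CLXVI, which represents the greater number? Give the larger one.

CXLII = 142
CLXVI = 166
166 is larger

CLXVI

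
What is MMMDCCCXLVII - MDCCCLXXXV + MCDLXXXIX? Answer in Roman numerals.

MMMDCCCXLVII = 3847, MDCCCLXXXV = 1885, MCDLXXXIX = 1489
3847 - 1885 = 1962
1962 + 1489 = 3451

MMMCDLI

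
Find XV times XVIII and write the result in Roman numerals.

XV = 15
XVIII = 18
15 × 18 = 270

CCLXX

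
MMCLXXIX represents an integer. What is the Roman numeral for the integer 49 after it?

MMCLXXIX = 2179
2179 + 49 = 2228

MMCCXXVIII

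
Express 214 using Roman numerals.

Convert 214 to Roman numerals:
  214 contains 2×100 (CC)
  14 contains 1×10 (X)
  4 contains 1×4 (IV)

CCXIV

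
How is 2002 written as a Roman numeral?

Convert 2002 to Roman numerals:
  2002 contains 2×1000 (MM)
  2 contains 2×1 (II)

MMII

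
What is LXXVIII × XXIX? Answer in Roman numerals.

LXXVIII = 78
XXIX = 29
78 × 29 = 2262

MMCCLXII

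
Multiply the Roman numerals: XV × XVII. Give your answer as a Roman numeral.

XV = 15
XVII = 17
15 × 17 = 255

CCLV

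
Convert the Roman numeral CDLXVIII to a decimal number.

CDLXVIII: CD=400, L=50, X=10, V=5, I=1, I=1, I=1
400 + 50 + 10 + 5 + 1 + 1 + 1 = 468

468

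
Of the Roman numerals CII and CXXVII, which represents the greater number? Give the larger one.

CII = 102
CXXVII = 127
127 is larger

CXXVII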